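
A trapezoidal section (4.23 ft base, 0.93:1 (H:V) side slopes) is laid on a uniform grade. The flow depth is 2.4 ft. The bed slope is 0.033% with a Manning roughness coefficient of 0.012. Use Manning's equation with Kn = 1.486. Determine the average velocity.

With bottom width b = 4.23 ft and side slope z = 0.93: A = (b + zy)y = (4.23 + 0.93×2.4)×2.4 = 15.51 ft²; P = b + 2y√(1+z²) = 4.23 + 2×2.4×1.366 = 10.78 ft.
Hydraulic radius R = A/P = 15.51/10.78 = 1.438 ft.
From Manning's equation, V = (1.486/n) R^(2/3) S^(1/2) = (1.486/0.012) × 1.438^(2/3) × 0.00033^(1/2) = 2.87 ft/s.

V = 2.87 ft/s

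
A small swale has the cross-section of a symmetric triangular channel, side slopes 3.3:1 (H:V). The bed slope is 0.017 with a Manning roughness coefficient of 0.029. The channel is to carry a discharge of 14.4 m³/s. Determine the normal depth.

Manning's equation rearranged: A R^(2/3) = nQ / (1·√S) = 0.029 × 14.4 / (√0.017) = 3.203.
Try y = 0.969 m: A R^(2/3) = 1.856 — low.
Try y = 1.19 m: A R^(2/3) = 3.21 — ≈ 3.203.

y_n = 1.19 m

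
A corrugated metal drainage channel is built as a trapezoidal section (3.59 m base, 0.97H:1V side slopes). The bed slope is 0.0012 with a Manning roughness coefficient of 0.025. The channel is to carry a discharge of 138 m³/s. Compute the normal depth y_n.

Manning's equation rearranged: A R^(2/3) = nQ / (1·√S) = 0.025 × 138 / (√0.0012) = 99.59.
Try y = 6.58 m: A R^(2/3) = 136.3 — over.
Try y = 5.69 m: A R^(2/3) = 99.65 — close enough.

y_n = 5.69 m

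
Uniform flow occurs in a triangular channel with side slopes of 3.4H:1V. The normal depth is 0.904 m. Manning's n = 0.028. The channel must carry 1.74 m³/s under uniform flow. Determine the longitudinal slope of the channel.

S = 0.000937

For a triangular section with side slope z = 3.4: A = zy² = 3.4×0.904² = 2.779 m²; P = 2y√(1+z²) = 2×0.904×3.544 = 6.408 m.
Hydraulic radius R = A/P = 2.779/6.408 = 0.4336 m.
From Manning's equation, S = [nQ / (1 A R^(2/3))]² = [0.028 × 1.74 / (1 × 2.779 × 0.4336^(2/3))]² = 0.000937.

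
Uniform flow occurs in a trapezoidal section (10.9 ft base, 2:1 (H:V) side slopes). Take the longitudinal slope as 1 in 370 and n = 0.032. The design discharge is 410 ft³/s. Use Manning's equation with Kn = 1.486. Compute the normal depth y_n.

y_n = 4.35 ft

Manning's equation rearranged: A R^(2/3) = nQ / (1.486·√S) = 0.032 × 410 / (1.486 × √0.002703) = 169.8.
At y = 3.35 ft: A R^(2/3) = 102.1 — too small.
At y = 4.77 ft: A R^(2/3) = 203.9 — too large.
At y = 4.35 ft: A R^(2/3) = 169.7 — matches.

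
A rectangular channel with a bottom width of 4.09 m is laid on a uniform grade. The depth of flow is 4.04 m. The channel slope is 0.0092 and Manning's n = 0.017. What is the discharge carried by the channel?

Flow area A = b·y = 4.09 × 4.04 = 16.52 m². Wetted perimeter P = b + 2y = 4.09 + 2×4.04 = 12.17 m.
Hydraulic radius R = A/P = 16.52/12.17 = 1.358 m.
Manning's equation: Q = (1/n) A R^(2/3) S^(1/2) = (1/0.017) × 16.52 × 1.358^(2/3) × 0.0092^(1/2) = 114 m³/s.

Q = 114 m³/s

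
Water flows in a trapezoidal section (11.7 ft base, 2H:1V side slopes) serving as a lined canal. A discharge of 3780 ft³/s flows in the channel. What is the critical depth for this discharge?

y_c = 9.23 ft

At critical depth, Q² T / (g A³) = 1, i.e. A³/T = Q²/g = 3780²/32.2 = 443700.
Trying y = 10 ft: A³/T = 616200 — too large.
Trying y = 7.91 ft: A³/T = 238000 — too small.
Trying y = 9.23 ft: A³/T = 443700 — ≈ 443700.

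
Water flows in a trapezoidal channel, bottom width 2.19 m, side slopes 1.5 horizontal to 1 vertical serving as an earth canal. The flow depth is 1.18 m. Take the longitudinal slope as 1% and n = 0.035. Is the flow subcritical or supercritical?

With bottom width b = 2.19 m and side slope z = 1.5: A = (b + zy)y = (2.19 + 1.5×1.18)×1.18 = 4.673 m²; P = b + 2y√(1+z²) = 2.19 + 2×1.18×1.803 = 6.445 m.
Hydraulic radius R = A/P = 4.673/6.445 = 0.7251 m.
V = (1/n) R^(2/3) √S = (1/0.035) × 0.7251^(2/3) × √0.01 = 2.306 m/s. Hydraulic depth D_h = A/T = 4.673/5.73 = 0.8155 m.
Froude number Fr = V/√(g·D_h) = 2.306/√(9.81×0.8155) = 0.815, which is less than 1, so the flow is subcritical.

subcritical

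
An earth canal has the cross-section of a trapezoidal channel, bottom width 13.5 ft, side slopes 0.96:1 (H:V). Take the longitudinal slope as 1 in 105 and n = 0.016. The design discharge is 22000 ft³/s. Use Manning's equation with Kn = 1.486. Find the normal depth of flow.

Manning's equation rearranged: A R^(2/3) = nQ / (1.486·√S) = 0.016 × 22000 / (1.486 × √0.009524) = 2427.
Try y = 14.6 ft: A R^(2/3) = 1531 — too small.
Try y = 18.3 ft: A R^(2/3) = 2433 — ≈ 2427.

y_n = 18.3 ft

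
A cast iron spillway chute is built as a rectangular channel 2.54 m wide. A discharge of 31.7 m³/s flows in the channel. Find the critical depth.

y_c = 2.51 m

For a rectangular channel, critical depth y_c = (q²/g)^(1/3) where q = Q/b = 31.7/2.54 = 12.48 m²/s.
So y_c = (12.48²/9.81)^(1/3) = 2.51 m.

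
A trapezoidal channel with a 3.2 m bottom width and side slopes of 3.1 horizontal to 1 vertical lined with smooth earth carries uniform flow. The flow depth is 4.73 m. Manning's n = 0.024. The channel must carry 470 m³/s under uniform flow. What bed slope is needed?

S = 0.0053

With bottom width b = 3.2 m and side slope z = 3.1: A = (b + zy)y = (3.2 + 3.1×4.73)×4.73 = 84.49 m²; P = b + 2y√(1+z²) = 3.2 + 2×4.73×3.257 = 34.01 m.
Hydraulic radius R = A/P = 84.49/34.01 = 2.484 m.
From Manning's equation, S = [nQ / (1 A R^(2/3))]² = [0.024 × 470 / (1 × 84.49 × 2.484^(2/3))]² = 0.0053.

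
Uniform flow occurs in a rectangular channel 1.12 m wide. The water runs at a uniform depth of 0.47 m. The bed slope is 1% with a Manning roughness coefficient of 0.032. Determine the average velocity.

V = 1.26 m/s

Flow area A = b·y = 1.12 × 0.47 = 0.5264 m². Wetted perimeter P = b + 2y = 1.12 + 2×0.47 = 2.06 m.
Hydraulic radius R = A/P = 0.5264/2.06 = 0.2555 m.
From Manning's equation, V = (1/n) R^(2/3) S^(1/2) = (1/0.032) × 0.2555^(2/3) × 0.01^(1/2) = 1.26 m/s.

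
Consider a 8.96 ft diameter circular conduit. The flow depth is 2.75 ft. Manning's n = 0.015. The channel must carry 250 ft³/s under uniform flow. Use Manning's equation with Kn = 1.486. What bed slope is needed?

For a circular section of diameter D = 8.96 ft at depth y = 2.75 ft, the central angle is θ = 2 arccos(1 − 2y/D) = 2.349 rad. Then A = (D²/8)(θ − sin θ) = 16.42 ft² and P = Dθ/2 = 10.52 ft.
Hydraulic radius R = A/P = 16.42/10.52 = 1.561 ft.
From Manning's equation, S = [nQ / (1.486 A R^(2/3))]² = [0.015 × 250 / (1.486 × 16.42 × 1.561^(2/3))]² = 0.013.

S = 0.013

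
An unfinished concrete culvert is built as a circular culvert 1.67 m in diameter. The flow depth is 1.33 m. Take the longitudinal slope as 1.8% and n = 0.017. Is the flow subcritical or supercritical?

supercritical

For a circular section of diameter D = 1.67 m at depth y = 1.33 m, the central angle is θ = 2 arccos(1 − 2y/D) = 4.411 rad. Then A = (D²/8)(θ − sin θ) = 1.87 m² and P = Dθ/2 = 3.683 m.
Hydraulic radius R = A/P = 1.87/3.683 = 0.5079 m.
V = (1/n) R^(2/3) √S = (1/0.017) × 0.5079^(2/3) × √0.018 = 5.024 m/s. Hydraulic depth D_h = A/T = 1.87/1.345 = 1.391 m.
Froude number Fr = V/√(g·D_h) = 5.024/√(9.81×1.391) = 1.36, which is greater than 1, so the flow is supercritical.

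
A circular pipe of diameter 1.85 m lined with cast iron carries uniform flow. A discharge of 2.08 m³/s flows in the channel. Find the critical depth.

At critical depth, Q² T / (g A³) = 1, i.e. A³/T = Q²/g = 2.08²/9.81 = 0.441.
Try y = 0.57 m: A³/T = 0.204 — low.
Try y = 0.696 m: A³/T = 0.4412 — matches.

y_c = 0.696 m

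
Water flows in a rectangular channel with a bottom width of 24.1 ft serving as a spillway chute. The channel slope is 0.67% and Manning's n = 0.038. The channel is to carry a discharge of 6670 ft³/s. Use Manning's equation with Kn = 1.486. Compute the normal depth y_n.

y_n = 22 ft

Manning's equation rearranged: A R^(2/3) = nQ / (1.486·√S) = 0.038 × 6670 / (1.486 × √0.0067) = 2084.
At y = 25.7 ft: A R^(2/3) = 2519 — over.
At y = 19.5 ft: A R^(2/3) = 1792 — short.
At y = 22 ft: A R^(2/3) = 2083 — close enough.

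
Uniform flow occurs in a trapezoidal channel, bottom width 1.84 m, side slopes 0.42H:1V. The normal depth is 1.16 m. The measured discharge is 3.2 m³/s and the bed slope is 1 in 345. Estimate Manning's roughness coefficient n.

With bottom width b = 1.84 m and side slope z = 0.42: A = (b + zy)y = (1.84 + 0.42×1.16)×1.16 = 2.7 m²; P = b + 2y√(1+z²) = 1.84 + 2×1.16×1.085 = 4.356 m.
Hydraulic radius R = A/P = 2.7/4.356 = 0.6197 m.
Rearranging Manning's equation: n = (1/Q) A R^(2/3) S^(1/2) = (1/3.2) × 2.7 × 0.6197^(2/3) × √0.002899 = 0.033.

n = 0.033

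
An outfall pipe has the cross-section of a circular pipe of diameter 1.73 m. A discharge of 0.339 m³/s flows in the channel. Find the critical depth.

y_c = 0.279 m

At critical depth, Q² T / (g A³) = 1, i.e. A³/T = Q²/g = 0.339²/9.81 = 0.01171.
Try y = 0.248 m: A³/T = 0.007318 — low.
Try y = 0.279 m: A³/T = 0.01164 — ≈ 0.01171.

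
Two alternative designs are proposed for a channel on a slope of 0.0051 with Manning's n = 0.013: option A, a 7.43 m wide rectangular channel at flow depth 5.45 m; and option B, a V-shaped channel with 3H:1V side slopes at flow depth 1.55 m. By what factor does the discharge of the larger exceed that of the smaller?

11.7

Channel A: Flow area A = b·y = 7.43 × 5.45 = 40.49 m². Wetted perimeter P = b + 2y = 7.43 + 2×5.45 = 18.33 m. Hydraulic radius R = A/P = 40.49/18.33 = 2.209 m. Q_A = (1/0.013)·40.49·2.209^(2/3)·√0.0051 = 377.3 m³/s.
Channel B: For a triangular section with side slope z = 3: A = zy² = 3×1.55² = 7.208 m²; P = 2y√(1+z²) = 2×1.55×3.162 = 9.803 m. Hydraulic radius R = A/P = 7.208/9.803 = 0.7352 m. Q_B = (1/0.013)·7.208·0.7352^(2/3)·√0.0051 = 32.25 m³/s.
The larger discharge is 377.3 m³/s and the smaller is 32.25 m³/s; the ratio is 11.7.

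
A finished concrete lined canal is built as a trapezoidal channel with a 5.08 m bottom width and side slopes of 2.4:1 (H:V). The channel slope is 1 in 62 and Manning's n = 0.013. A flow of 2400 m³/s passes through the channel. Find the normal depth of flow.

y_n = 5.9 m

Manning's equation rearranged: A R^(2/3) = nQ / (1·√S) = 0.013 × 2400 / (√0.01613) = 245.7.
Trying y = 7.33 m: A R^(2/3) = 408 — high.
Trying y = 4.7 m: A R^(2/3) = 145.6 — low.
Trying y = 5.9 m: A R^(2/3) = 245.2 — matches.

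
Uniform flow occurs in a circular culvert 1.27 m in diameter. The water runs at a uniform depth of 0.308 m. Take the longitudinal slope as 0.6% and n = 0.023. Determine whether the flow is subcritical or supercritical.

For a circular section of diameter D = 1.27 m at depth y = 0.308 m, the central angle is θ = 2 arccos(1 − 2y/D) = 2.06 rad. Then A = (D²/8)(θ − sin θ) = 0.2373 m² and P = Dθ/2 = 1.308 m.
Hydraulic radius R = A/P = 0.2373/1.308 = 0.1814 m.
V = (1/n) R^(2/3) √S = (1/0.023) × 0.1814^(2/3) × √0.006 = 1.079 m/s. Hydraulic depth D_h = A/T = 0.2373/1.089 = 0.2179 m.
Froude number Fr = V/√(g·D_h) = 1.079/√(9.81×0.2179) = 0.738, which is less than 1, so the flow is subcritical.

subcritical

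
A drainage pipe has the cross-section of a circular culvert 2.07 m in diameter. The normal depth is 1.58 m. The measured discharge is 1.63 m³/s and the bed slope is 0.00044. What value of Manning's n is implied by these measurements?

For a circular section of diameter D = 2.07 m at depth y = 1.58 m, the central angle is θ = 2 arccos(1 − 2y/D) = 4.251 rad. Then A = (D²/8)(θ − sin θ) = 2.756 m² and P = Dθ/2 = 4.399 m.
Hydraulic radius R = A/P = 2.756/4.399 = 0.6265 m.
Rearranging Manning's equation: n = (1/Q) A R^(2/3) S^(1/2) = (1/1.63) × 2.756 × 0.6265^(2/3) × √0.00044 = 0.026.

n = 0.026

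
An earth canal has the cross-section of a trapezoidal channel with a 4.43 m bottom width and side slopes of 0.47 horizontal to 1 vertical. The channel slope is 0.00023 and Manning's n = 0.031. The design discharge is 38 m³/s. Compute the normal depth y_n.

y_n = 5.93 m

Manning's equation rearranged: A R^(2/3) = nQ / (1·√S) = 0.031 × 38 / (√0.00023) = 77.68.
Trying y = 7.35 m: A R^(2/3) = 115.2 — high.
Trying y = 5.08 m: A R^(2/3) = 58.8 — low.
Trying y = 5.93 m: A R^(2/3) = 77.58 — ≈ 77.68.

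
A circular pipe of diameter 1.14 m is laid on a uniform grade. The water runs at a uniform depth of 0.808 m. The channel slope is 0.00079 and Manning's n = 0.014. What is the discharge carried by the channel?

For a circular section of diameter D = 1.14 m at depth y = 0.808 m, the central angle is θ = 2 arccos(1 − 2y/D) = 4.003 rad. Then A = (D²/8)(θ − sin θ) = 0.7736 m² and P = Dθ/2 = 2.282 m.
Hydraulic radius R = A/P = 0.7736/2.282 = 0.339 m.
Manning's equation: Q = (1/n) A R^(2/3) S^(1/2) = (1/0.014) × 0.7736 × 0.339^(2/3) × 0.00079^(1/2) = 0.755 m³/s.

Q = 0.755 m³/s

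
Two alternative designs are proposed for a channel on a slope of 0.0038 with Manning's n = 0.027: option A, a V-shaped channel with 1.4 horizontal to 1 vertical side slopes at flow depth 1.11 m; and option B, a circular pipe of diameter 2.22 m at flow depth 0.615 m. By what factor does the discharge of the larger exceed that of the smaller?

2.32

Channel A: For a triangular section with side slope z = 1.4: A = zy² = 1.4×1.11² = 1.725 m²; P = 2y√(1+z²) = 2×1.11×1.72 = 3.819 m. Hydraulic radius R = A/P = 1.725/3.819 = 0.4516 m. Q_A = (1/0.027)·1.725·0.4516^(2/3)·√0.0038 = 2.318 m³/s.
Channel B: For a circular section of diameter D = 2.22 m at depth y = 0.615 m, the central angle is θ = 2 arccos(1 − 2y/D) = 2.217 rad. Then A = (D²/8)(θ − sin θ) = 0.8741 m² and P = Dθ/2 = 2.461 m. Hydraulic radius R = A/P = 0.8741/2.461 = 0.3552 m. Q_B = (1/0.027)·0.8741·0.3552^(2/3)·√0.0038 = 1.001 m³/s.
The larger discharge is 2.318 m³/s and the smaller is 1.001 m³/s; the ratio is 2.32.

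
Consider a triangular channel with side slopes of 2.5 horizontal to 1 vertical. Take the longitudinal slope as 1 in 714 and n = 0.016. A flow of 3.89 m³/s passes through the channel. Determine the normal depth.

y_n = 1.04 m

Manning's equation rearranged: A R^(2/3) = nQ / (1·√S) = 0.016 × 3.89 / (√0.001401) = 1.663.
At y = 1.27 m: A R^(2/3) = 2.835 — too large.
At y = 1.04 m: A R^(2/3) = 1.664 — close enough.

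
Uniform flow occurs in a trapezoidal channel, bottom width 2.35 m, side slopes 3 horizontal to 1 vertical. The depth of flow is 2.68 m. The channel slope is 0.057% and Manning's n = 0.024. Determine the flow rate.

With bottom width b = 2.35 m and side slope z = 3: A = (b + zy)y = (2.35 + 3×2.68)×2.68 = 27.85 m²; P = b + 2y√(1+z²) = 2.35 + 2×2.68×3.162 = 19.3 m.
Hydraulic radius R = A/P = 27.85/19.3 = 1.443 m.
Manning's equation: Q = (1/n) A R^(2/3) S^(1/2) = (1/0.024) × 27.85 × 1.443^(2/3) × 0.00057^(1/2) = 35.4 m³/s.

Q = 35.4 m³/s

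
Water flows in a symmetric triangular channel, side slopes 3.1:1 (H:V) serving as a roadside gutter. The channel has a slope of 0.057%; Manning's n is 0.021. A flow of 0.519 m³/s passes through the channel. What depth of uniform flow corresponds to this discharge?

y_n = 0.587 m

Manning's equation rearranged: A R^(2/3) = nQ / (1·√S) = 0.021 × 0.519 / (√0.00057) = 0.4565.
Trying y = 0.422 m: A R^(2/3) = 0.1893 — too small.
Trying y = 0.657 m: A R^(2/3) = 0.6164 — too large.
Trying y = 0.587 m: A R^(2/3) = 0.4564 — close enough.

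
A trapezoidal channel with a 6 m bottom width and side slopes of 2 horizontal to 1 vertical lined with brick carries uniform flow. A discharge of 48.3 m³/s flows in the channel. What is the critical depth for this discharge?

y_c = 1.56 m

At critical depth, Q² T / (g A³) = 1, i.e. A³/T = Q²/g = 48.3²/9.81 = 237.8.
Trying y = 1.14 m: A³/T = 79.64 — too small.
Trying y = 1.73 m: A³/T = 339.3 — too large.
Trying y = 1.56 m: A³/T = 235.3 — close enough.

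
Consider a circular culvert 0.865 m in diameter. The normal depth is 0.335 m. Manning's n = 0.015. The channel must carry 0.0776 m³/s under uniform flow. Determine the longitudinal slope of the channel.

S = 0.0003

For a circular section of diameter D = 0.865 m at depth y = 0.335 m, the central angle is θ = 2 arccos(1 − 2y/D) = 2.687 rad. Then A = (D²/8)(θ − sin θ) = 0.2102 m² and P = Dθ/2 = 1.162 m.
Hydraulic radius R = A/P = 0.2102/1.162 = 0.1809 m.
From Manning's equation, S = [nQ / (1 A R^(2/3))]² = [0.015 × 0.0776 / (1 × 0.2102 × 0.1809^(2/3))]² = 0.0003.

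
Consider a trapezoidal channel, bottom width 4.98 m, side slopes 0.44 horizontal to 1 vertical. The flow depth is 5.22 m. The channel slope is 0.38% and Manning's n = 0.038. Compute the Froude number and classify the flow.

With bottom width b = 4.98 m and side slope z = 0.44: A = (b + zy)y = (4.98 + 0.44×5.22)×5.22 = 37.98 m²; P = b + 2y√(1+z²) = 4.98 + 2×5.22×1.093 = 16.39 m.
Hydraulic radius R = A/P = 37.98/16.39 = 2.318 m.
V = (1/n) R^(2/3) √S = (1/0.038) × 2.318^(2/3) × √0.0038 = 2.841 m/s. Hydraulic depth D_h = A/T = 37.98/9.574 = 3.968 m.
Froude number Fr = V/√(g·D_h) = 2.841/√(9.81×3.968) = 0.455, which is less than 1, so the flow is subcritical.

subcritical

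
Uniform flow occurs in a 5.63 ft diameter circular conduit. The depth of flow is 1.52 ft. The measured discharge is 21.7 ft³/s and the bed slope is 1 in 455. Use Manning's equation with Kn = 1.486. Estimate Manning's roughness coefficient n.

n = 0.016

For a circular section of diameter D = 5.63 ft at depth y = 1.52 ft, the central angle is θ = 2 arccos(1 − 2y/D) = 2.186 rad. Then A = (D²/8)(θ − sin θ) = 5.423 ft² and P = Dθ/2 = 6.152 ft.
Hydraulic radius R = A/P = 5.423/6.152 = 0.8814 ft.
Rearranging Manning's equation: n = (1.486/Q) A R^(2/3) S^(1/2) = (1.486/21.7) × 5.423 × 0.8814^(2/3) × √0.002198 = 0.016.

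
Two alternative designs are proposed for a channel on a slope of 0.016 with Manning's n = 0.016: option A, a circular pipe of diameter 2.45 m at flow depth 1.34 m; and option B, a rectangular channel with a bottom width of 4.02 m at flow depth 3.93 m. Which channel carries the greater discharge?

channel B

Channel A: For a circular section of diameter D = 2.45 m at depth y = 1.34 m, the central angle is θ = 2 arccos(1 − 2y/D) = 3.33 rad. Then A = (D²/8)(θ − sin θ) = 2.639 m² and P = Dθ/2 = 4.079 m. Hydraulic radius R = A/P = 2.639/4.079 = 0.6469 m. Q_A = (1/0.016)·2.639·0.6469^(2/3)·√0.016 = 15.6 m³/s.
Channel B: Flow area A = b·y = 4.02 × 3.93 = 15.8 m². Wetted perimeter P = b + 2y = 4.02 + 2×3.93 = 11.88 m. Hydraulic radius R = A/P = 15.8/11.88 = 1.33 m. Q_B = (1/0.016)·15.8·1.33^(2/3)·√0.016 = 151 m³/s.
Q_A = 15.6 m³/s vs Q_B = 151 m³/s, so channel B carries more.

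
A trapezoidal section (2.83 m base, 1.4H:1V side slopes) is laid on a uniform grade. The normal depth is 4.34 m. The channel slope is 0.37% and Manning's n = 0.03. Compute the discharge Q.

Q = 132 m³/s

With bottom width b = 2.83 m and side slope z = 1.4: A = (b + zy)y = (2.83 + 1.4×4.34)×4.34 = 38.65 m²; P = b + 2y√(1+z²) = 2.83 + 2×4.34×1.72 = 17.76 m.
Hydraulic radius R = A/P = 38.65/17.76 = 2.176 m.
Manning's equation: Q = (1/n) A R^(2/3) S^(1/2) = (1/0.03) × 38.65 × 2.176^(2/3) × 0.0037^(1/2) = 132 m³/s.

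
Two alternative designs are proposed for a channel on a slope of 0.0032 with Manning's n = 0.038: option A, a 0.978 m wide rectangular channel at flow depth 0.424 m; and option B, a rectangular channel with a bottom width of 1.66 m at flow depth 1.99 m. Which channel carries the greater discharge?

channel B

Channel A: Flow area A = b·y = 0.978 × 0.424 = 0.4147 m². Wetted perimeter P = b + 2y = 0.978 + 2×0.424 = 1.826 m. Hydraulic radius R = A/P = 0.4147/1.826 = 0.2271 m. Q_A = (1/0.038)·0.4147·0.2271^(2/3)·√0.0032 = 0.2298 m³/s.
Channel B: Flow area A = b·y = 1.66 × 1.99 = 3.303 m². Wetted perimeter P = b + 2y = 1.66 + 2×1.99 = 5.64 m. Hydraulic radius R = A/P = 3.303/5.64 = 0.5857 m. Q_B = (1/0.038)·3.303·0.5857^(2/3)·√0.0032 = 3.442 m³/s.
Q_A = 0.2298 m³/s vs Q_B = 3.442 m³/s, so channel B carries more.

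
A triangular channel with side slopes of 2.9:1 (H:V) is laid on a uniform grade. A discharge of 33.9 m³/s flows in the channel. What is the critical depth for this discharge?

At critical depth, Q² T / (g A³) = 1, i.e. A³/T = Q²/g = 33.9²/9.81 = 117.1.
Trying y = 1.42 m: A³/T = 24.28 — too small.
Trying y = 2.13 m: A³/T = 184.4 — too large.
Trying y = 1.95 m: A³/T = 118.6 — close enough.

y_c = 1.95 m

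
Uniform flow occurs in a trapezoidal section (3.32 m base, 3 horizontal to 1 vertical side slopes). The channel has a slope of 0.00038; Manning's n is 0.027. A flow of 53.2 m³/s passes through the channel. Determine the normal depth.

y_n = 3.49 m

Manning's equation rearranged: A R^(2/3) = nQ / (1·√S) = 0.027 × 53.2 / (√0.00038) = 73.69.
At y = 4.14 m: A R^(2/3) = 110.5 — too large.
At y = 2.8 m: A R^(2/3) = 44.15 — too small.
At y = 3.49 m: A R^(2/3) = 73.71 — ≈ 73.69.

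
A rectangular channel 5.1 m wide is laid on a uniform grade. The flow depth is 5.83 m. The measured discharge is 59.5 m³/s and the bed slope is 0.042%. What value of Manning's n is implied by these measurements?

Flow area A = b·y = 5.1 × 5.83 = 29.73 m². Wetted perimeter P = b + 2y = 5.1 + 2×5.83 = 16.76 m.
Hydraulic radius R = A/P = 29.73/16.76 = 1.774 m.
Rearranging Manning's equation: n = (1/Q) A R^(2/3) S^(1/2) = (1/59.5) × 29.73 × 1.774^(2/3) × √0.00042 = 0.015.

n = 0.015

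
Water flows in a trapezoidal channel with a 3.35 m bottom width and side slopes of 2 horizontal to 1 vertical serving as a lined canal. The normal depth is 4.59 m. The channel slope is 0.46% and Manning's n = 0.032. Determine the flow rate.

Q = 219 m³/s

With bottom width b = 3.35 m and side slope z = 2: A = (b + zy)y = (3.35 + 2×4.59)×4.59 = 57.51 m²; P = b + 2y√(1+z²) = 3.35 + 2×4.59×2.236 = 23.88 m.
Hydraulic radius R = A/P = 57.51/23.88 = 2.409 m.
Manning's equation: Q = (1/n) A R^(2/3) S^(1/2) = (1/0.032) × 57.51 × 2.409^(2/3) × 0.0046^(1/2) = 219 m³/s.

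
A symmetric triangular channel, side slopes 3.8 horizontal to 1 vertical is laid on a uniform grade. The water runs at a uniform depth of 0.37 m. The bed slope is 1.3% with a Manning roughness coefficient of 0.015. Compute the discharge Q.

Q = 1.26 m³/s

For a triangular section with side slope z = 3.8: A = zy² = 3.8×0.37² = 0.5202 m²; P = 2y√(1+z²) = 2×0.37×3.929 = 2.908 m.
Hydraulic radius R = A/P = 0.5202/2.908 = 0.1789 m.
Manning's equation: Q = (1/n) A R^(2/3) S^(1/2) = (1/0.015) × 0.5202 × 0.1789^(2/3) × 0.013^(1/2) = 1.26 m³/s.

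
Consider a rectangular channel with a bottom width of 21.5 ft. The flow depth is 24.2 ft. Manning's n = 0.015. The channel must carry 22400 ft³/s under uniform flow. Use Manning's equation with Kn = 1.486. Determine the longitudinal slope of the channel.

Flow area A = b·y = 21.5 × 24.2 = 520.3 ft². Wetted perimeter P = b + 2y = 21.5 + 2×24.2 = 69.9 ft.
Hydraulic radius R = A/P = 520.3/69.9 = 7.443 ft.
From Manning's equation, S = [nQ / (1.486 A R^(2/3))]² = [0.015 × 22400 / (1.486 × 520.3 × 7.443^(2/3))]² = 0.013.

S = 0.013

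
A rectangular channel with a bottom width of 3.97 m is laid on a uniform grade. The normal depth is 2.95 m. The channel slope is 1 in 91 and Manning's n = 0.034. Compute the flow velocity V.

V = 3.46 m/s

Flow area A = b·y = 3.97 × 2.95 = 11.71 m². Wetted perimeter P = b + 2y = 3.97 + 2×2.95 = 9.87 m.
Hydraulic radius R = A/P = 11.71/9.87 = 1.187 m.
From Manning's equation, V = (1/n) R^(2/3) S^(1/2) = (1/0.034) × 1.187^(2/3) × 0.01099^(1/2) = 3.46 m/s.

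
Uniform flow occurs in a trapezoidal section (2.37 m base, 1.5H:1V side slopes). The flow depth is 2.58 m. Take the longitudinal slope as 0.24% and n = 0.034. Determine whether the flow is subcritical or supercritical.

With bottom width b = 2.37 m and side slope z = 1.5: A = (b + zy)y = (2.37 + 1.5×2.58)×2.58 = 16.1 m²; P = b + 2y√(1+z²) = 2.37 + 2×2.58×1.803 = 11.67 m.
Hydraulic radius R = A/P = 16.1/11.67 = 1.379 m.
V = (1/n) R^(2/3) √S = (1/0.034) × 1.379^(2/3) × √0.0024 = 1.785 m/s. Hydraulic depth D_h = A/T = 16.1/10.11 = 1.592 m.
Froude number Fr = V/√(g·D_h) = 1.785/√(9.81×1.592) = 0.452, which is less than 1, so the flow is subcritical.

subcritical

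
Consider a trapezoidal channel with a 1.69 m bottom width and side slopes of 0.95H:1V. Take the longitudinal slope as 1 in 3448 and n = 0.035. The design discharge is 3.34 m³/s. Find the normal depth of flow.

y_n = 1.96 m

Manning's equation rearranged: A R^(2/3) = nQ / (1·√S) = 0.035 × 3.34 / (√0.00029) = 6.864.
At y = 2.34 m: A R^(2/3) = 9.899 — high.
At y = 1.96 m: A R^(2/3) = 6.873 — matches.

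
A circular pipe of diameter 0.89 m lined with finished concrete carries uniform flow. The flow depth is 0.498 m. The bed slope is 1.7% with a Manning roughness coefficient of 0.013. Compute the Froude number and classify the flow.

supercritical

For a circular section of diameter D = 0.89 m at depth y = 0.498 m, the central angle is θ = 2 arccos(1 − 2y/D) = 3.38 rad. Then A = (D²/8)(θ − sin θ) = 0.3581 m² and P = Dθ/2 = 1.504 m.
Hydraulic radius R = A/P = 0.3581/1.504 = 0.2381 m.
V = (1/n) R^(2/3) √S = (1/0.013) × 0.2381^(2/3) × √0.017 = 3.853 m/s. Hydraulic depth D_h = A/T = 0.3581/0.8837 = 0.4053 m.
Froude number Fr = V/√(g·D_h) = 3.853/√(9.81×0.4053) = 1.93, which is greater than 1, so the flow is supercritical.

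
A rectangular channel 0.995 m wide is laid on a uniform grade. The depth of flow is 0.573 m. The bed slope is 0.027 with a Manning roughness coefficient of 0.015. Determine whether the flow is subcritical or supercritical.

supercritical

Flow area A = b·y = 0.995 × 0.573 = 0.5701 m². Wetted perimeter P = b + 2y = 0.995 + 2×0.573 = 2.141 m.
Hydraulic radius R = A/P = 0.5701/2.141 = 0.2663 m.
V = (1/n) R^(2/3) √S = (1/0.015) × 0.2663^(2/3) × √0.027 = 4.534 m/s. Hydraulic depth D_h = A/T = 0.5701/0.995 = 0.573 m.
Froude number Fr = V/√(g·D_h) = 4.534/√(9.81×0.573) = 1.91, which is greater than 1, so the flow is supercritical.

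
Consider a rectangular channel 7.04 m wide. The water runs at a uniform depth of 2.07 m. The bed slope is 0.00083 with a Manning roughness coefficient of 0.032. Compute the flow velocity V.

V = 1.07 m/s

Flow area A = b·y = 7.04 × 2.07 = 14.57 m². Wetted perimeter P = b + 2y = 7.04 + 2×2.07 = 11.18 m.
Hydraulic radius R = A/P = 14.57/11.18 = 1.303 m.
From Manning's equation, V = (1/n) R^(2/3) S^(1/2) = (1/0.032) × 1.303^(2/3) × 0.00083^(1/2) = 1.07 m/s.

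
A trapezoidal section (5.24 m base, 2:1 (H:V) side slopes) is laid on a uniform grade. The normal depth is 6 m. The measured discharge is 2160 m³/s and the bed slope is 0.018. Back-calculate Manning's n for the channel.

n = 0.014

With bottom width b = 5.24 m and side slope z = 2: A = (b + zy)y = (5.24 + 2×6)×6 = 103.4 m²; P = b + 2y√(1+z²) = 5.24 + 2×6×2.236 = 32.07 m.
Hydraulic radius R = A/P = 103.4/32.07 = 3.225 m.
Rearranging Manning's equation: n = (1/Q) A R^(2/3) S^(1/2) = (1/2160) × 103.4 × 3.225^(2/3) × √0.018 = 0.014.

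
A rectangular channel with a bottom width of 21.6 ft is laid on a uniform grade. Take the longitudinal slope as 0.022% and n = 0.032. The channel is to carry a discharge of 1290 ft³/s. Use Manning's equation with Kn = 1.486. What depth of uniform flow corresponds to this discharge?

Manning's equation rearranged: A R^(2/3) = nQ / (1.486·√S) = 0.032 × 1290 / (1.486 × √0.00022) = 1873.
Trying y = 26.6 ft: A R^(2/3) = 2237 — high.
Trying y = 16 ft: A R^(2/3) = 1197 — low.
Trying y = 22.9 ft: A R^(2/3) = 1868 — close enough.

y_n = 22.9 ft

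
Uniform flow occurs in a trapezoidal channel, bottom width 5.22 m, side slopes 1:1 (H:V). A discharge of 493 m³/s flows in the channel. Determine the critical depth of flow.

y_c = 6.53 m

At critical depth, Q² T / (g A³) = 1, i.e. A³/T = Q²/g = 493²/9.81 = 24780.
Trying y = 7.6 m: A³/T = 45290 — high.
Trying y = 6.53 m: A³/T = 24710 — matches.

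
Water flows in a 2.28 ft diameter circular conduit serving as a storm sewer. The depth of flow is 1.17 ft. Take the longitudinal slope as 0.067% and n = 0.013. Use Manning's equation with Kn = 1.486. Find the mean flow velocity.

V = 2.06 ft/s

For a circular section of diameter D = 2.28 ft at depth y = 1.17 ft, the central angle is θ = 2 arccos(1 − 2y/D) = 3.194 rad. Then A = (D²/8)(θ − sin θ) = 2.11 ft² and P = Dθ/2 = 3.641 ft.
Hydraulic radius R = A/P = 2.11/3.641 = 0.5794 ft.
From Manning's equation, V = (1.486/n) R^(2/3) S^(1/2) = (1.486/0.013) × 0.5794^(2/3) × 0.00067^(1/2) = 2.06 ft/s.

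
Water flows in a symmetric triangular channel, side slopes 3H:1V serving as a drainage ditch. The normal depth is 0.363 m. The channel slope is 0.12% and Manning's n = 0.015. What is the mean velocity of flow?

For a triangular section with side slope z = 3: A = zy² = 3×0.363² = 0.3953 m²; P = 2y√(1+z²) = 2×0.363×3.162 = 2.296 m.
Hydraulic radius R = A/P = 0.3953/2.296 = 0.1722 m.
From Manning's equation, V = (1/n) R^(2/3) S^(1/2) = (1/0.015) × 0.1722^(2/3) × 0.0012^(1/2) = 0.715 m/s.

V = 0.715 m/s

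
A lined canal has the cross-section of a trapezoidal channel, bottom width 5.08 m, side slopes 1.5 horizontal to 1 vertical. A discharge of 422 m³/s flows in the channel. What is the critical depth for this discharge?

At critical depth, Q² T / (g A³) = 1, i.e. A³/T = Q²/g = 422²/9.81 = 18150.
Trying y = 6.59 m: A³/T = 38600 — high.
Trying y = 5.49 m: A³/T = 18130 — ≈ 18150.

y_c = 5.49 m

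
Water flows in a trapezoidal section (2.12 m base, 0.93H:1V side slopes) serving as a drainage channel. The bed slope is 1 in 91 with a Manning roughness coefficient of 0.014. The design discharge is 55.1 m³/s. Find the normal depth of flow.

Manning's equation rearranged: A R^(2/3) = nQ / (1·√S) = 0.014 × 55.1 / (√0.01099) = 7.359.
Trying y = 1.69 m: A R^(2/3) = 5.928 — low.
Trying y = 1.89 m: A R^(2/3) = 7.36 — close enough.

y_n = 1.89 m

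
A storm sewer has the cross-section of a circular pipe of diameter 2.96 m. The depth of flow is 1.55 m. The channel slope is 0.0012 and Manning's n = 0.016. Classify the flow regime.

For a circular section of diameter D = 2.96 m at depth y = 1.55 m, the central angle is θ = 2 arccos(1 − 2y/D) = 3.236 rad. Then A = (D²/8)(θ − sin θ) = 3.648 m² and P = Dθ/2 = 4.79 m.
Hydraulic radius R = A/P = 3.648/4.79 = 0.7616 m.
V = (1/n) R^(2/3) √S = (1/0.016) × 0.7616^(2/3) × √0.0012 = 1.806 m/s. Hydraulic depth D_h = A/T = 3.648/2.957 = 1.234 m.
Froude number Fr = V/√(g·D_h) = 1.806/√(9.81×1.234) = 0.519, which is less than 1, so the flow is subcritical.

subcritical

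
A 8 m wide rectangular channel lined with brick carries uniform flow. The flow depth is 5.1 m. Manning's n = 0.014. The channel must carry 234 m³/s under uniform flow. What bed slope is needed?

Flow area A = b·y = 8 × 5.1 = 40.8 m². Wetted perimeter P = b + 2y = 8 + 2×5.1 = 18.2 m.
Hydraulic radius R = A/P = 40.8/18.2 = 2.242 m.
From Manning's equation, S = [nQ / (1 A R^(2/3))]² = [0.014 × 234 / (1 × 40.8 × 2.242^(2/3))]² = 0.0022.

S = 0.0022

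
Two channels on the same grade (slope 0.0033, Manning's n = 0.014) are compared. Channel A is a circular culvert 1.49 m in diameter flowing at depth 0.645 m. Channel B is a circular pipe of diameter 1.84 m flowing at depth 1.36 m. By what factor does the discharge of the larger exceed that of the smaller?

Channel A: For a circular section of diameter D = 1.49 m at depth y = 0.645 m, the central angle is θ = 2 arccos(1 − 2y/D) = 2.872 rad. Then A = (D²/8)(θ − sin θ) = 0.7233 m² and P = Dθ/2 = 2.14 m. Hydraulic radius R = A/P = 0.7233/2.14 = 0.338 m. Q_A = (1/0.014)·0.7233·0.338^(2/3)·√0.0033 = 1.44 m³/s.
Channel B: For a circular section of diameter D = 1.84 m at depth y = 1.36 m, the central angle is θ = 2 arccos(1 − 2y/D) = 4.139 rad. Then A = (D²/8)(θ − sin θ) = 2.107 m² and P = Dθ/2 = 3.808 m. Hydraulic radius R = A/P = 2.107/3.808 = 0.5534 m. Q_B = (1/0.014)·2.107·0.5534^(2/3)·√0.0033 = 5.828 m³/s.
The larger discharge is 5.828 m³/s and the smaller is 1.44 m³/s; the ratio is 4.05.

4.05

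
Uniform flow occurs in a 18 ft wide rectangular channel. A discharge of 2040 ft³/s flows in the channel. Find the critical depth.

y_c = 7.36 ft

For a rectangular channel, critical depth y_c = (q²/g)^(1/3) where q = Q/b = 2040/18 = 113.3 ft²/s.
So y_c = (113.3²/32.2)^(1/3) = 7.36 ft.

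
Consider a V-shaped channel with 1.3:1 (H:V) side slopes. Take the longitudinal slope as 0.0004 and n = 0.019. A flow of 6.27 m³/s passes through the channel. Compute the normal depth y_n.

y_n = 2.23 m

Manning's equation rearranged: A R^(2/3) = nQ / (1·√S) = 0.019 × 6.27 / (√0.0004) = 5.956.
Try y = 1.98 m: A R^(2/3) = 4.336 — too small.
Try y = 2.47 m: A R^(2/3) = 7.819 — too large.
Try y = 2.23 m: A R^(2/3) = 5.954 — matches.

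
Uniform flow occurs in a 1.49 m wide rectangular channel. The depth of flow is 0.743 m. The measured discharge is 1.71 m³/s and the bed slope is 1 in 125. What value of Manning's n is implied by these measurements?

n = 0.03

Flow area A = b·y = 1.49 × 0.743 = 1.107 m². Wetted perimeter P = b + 2y = 1.49 + 2×0.743 = 2.976 m.
Hydraulic radius R = A/P = 1.107/2.976 = 0.372 m.
Rearranging Manning's equation: n = (1/Q) A R^(2/3) S^(1/2) = (1/1.71) × 1.107 × 0.372^(2/3) × √0.008 = 0.03.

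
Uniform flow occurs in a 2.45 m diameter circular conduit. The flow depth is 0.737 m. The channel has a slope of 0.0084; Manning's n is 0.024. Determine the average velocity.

For a circular section of diameter D = 2.45 m at depth y = 0.737 m, the central angle is θ = 2 arccos(1 − 2y/D) = 2.322 rad. Then A = (D²/8)(θ − sin θ) = 1.194 m² and P = Dθ/2 = 2.845 m.
Hydraulic radius R = A/P = 1.194/2.845 = 0.4197 m.
From Manning's equation, V = (1/n) R^(2/3) S^(1/2) = (1/0.024) × 0.4197^(2/3) × 0.0084^(1/2) = 2.14 m/s.

V = 2.14 m/s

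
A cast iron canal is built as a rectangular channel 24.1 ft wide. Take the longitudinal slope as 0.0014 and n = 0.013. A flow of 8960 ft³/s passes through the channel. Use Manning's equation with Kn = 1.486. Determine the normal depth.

Manning's equation rearranged: A R^(2/3) = nQ / (1.486·√S) = 0.013 × 8960 / (1.486 × √0.0014) = 2095.
At y = 26.8 ft: A R^(2/3) = 2650 — over.
At y = 22.1 ft: A R^(2/3) = 2094 — close enough.

y_n = 22.1 ft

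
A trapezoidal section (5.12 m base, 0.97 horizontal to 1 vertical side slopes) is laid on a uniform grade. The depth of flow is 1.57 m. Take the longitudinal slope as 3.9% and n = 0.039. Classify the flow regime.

supercritical

With bottom width b = 5.12 m and side slope z = 0.97: A = (b + zy)y = (5.12 + 0.97×1.57)×1.57 = 10.43 m²; P = b + 2y√(1+z²) = 5.12 + 2×1.57×1.393 = 9.495 m.
Hydraulic radius R = A/P = 10.43/9.495 = 1.098 m.
V = (1/n) R^(2/3) √S = (1/0.039) × 1.098^(2/3) × √0.039 = 5.391 m/s. Hydraulic depth D_h = A/T = 10.43/8.166 = 1.277 m.
Froude number Fr = V/√(g·D_h) = 5.391/√(9.81×1.277) = 1.52, which is greater than 1, so the flow is supercritical.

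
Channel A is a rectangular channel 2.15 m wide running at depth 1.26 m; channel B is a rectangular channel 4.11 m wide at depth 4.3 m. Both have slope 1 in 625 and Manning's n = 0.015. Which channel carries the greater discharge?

channel B

Channel A: Flow area A = b·y = 2.15 × 1.26 = 2.709 m². Wetted perimeter P = b + 2y = 2.15 + 2×1.26 = 4.67 m. Hydraulic radius R = A/P = 2.709/4.67 = 0.5801 m. Q_A = (1/0.015)·2.709·0.5801^(2/3)·√0.0016 = 5.025 m³/s.
Channel B: Flow area A = b·y = 4.11 × 4.3 = 17.67 m². Wetted perimeter P = b + 2y = 4.11 + 2×4.3 = 12.71 m. Hydraulic radius R = A/P = 17.67/12.71 = 1.39 m. Q_B = (1/0.015)·17.67·1.39^(2/3)·√0.0016 = 58.71 m³/s.
Q_A = 5.025 m³/s vs Q_B = 58.71 m³/s, so channel B carries more.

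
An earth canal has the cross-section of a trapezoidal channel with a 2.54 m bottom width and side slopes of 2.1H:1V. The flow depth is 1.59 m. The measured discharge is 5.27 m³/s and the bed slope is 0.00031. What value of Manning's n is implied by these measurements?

With bottom width b = 2.54 m and side slope z = 2.1: A = (b + zy)y = (2.54 + 2.1×1.59)×1.59 = 9.348 m²; P = b + 2y√(1+z²) = 2.54 + 2×1.59×2.326 = 9.936 m.
Hydraulic radius R = A/P = 9.348/9.936 = 0.9407 m.
Rearranging Manning's equation: n = (1/Q) A R^(2/3) S^(1/2) = (1/5.27) × 9.348 × 0.9407^(2/3) × √0.00031 = 0.03.

n = 0.03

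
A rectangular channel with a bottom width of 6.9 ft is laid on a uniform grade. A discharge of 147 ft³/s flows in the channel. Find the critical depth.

y_c = 2.42 ft

For a rectangular channel, critical depth y_c = (q²/g)^(1/3) where q = Q/b = 147/6.9 = 21.3 ft²/s.
So y_c = (21.3²/32.2)^(1/3) = 2.42 ft.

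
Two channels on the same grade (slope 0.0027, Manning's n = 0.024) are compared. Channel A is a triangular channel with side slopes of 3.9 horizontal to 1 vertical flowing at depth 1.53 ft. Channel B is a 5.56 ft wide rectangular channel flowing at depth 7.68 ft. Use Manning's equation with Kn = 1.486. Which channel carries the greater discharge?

Channel A: For a triangular section with side slope z = 3.9: A = zy² = 3.9×1.53² = 9.13 ft²; P = 2y√(1+z²) = 2×1.53×4.026 = 12.32 ft. Hydraulic radius R = A/P = 9.13/12.32 = 0.741 ft. Q_A = (1.486/0.024)·9.13·0.741^(2/3)·√0.0027 = 24.05 ft³/s.
Channel B: Flow area A = b·y = 5.56 × 7.68 = 42.7 ft². Wetted perimeter P = b + 2y = 5.56 + 2×7.68 = 20.92 ft. Hydraulic radius R = A/P = 42.7/20.92 = 2.041 ft. Q_B = (1.486/0.024)·42.7·2.041^(2/3)·√0.0027 = 221.1 ft³/s.
Q_A = 24.05 ft³/s vs Q_B = 221.1 ft³/s, so channel B carries more.

channel B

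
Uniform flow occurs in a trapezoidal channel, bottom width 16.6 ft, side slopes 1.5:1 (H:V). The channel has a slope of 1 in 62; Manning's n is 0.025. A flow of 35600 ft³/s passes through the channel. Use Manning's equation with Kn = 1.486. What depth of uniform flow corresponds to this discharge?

y_n = 20.5 ft

Manning's equation rearranged: A R^(2/3) = nQ / (1.486·√S) = 0.025 × 35600 / (1.486 × √0.01613) = 4716.
Trying y = 24 ft: A R^(2/3) = 6705 — over.
Trying y = 20.5 ft: A R^(2/3) = 4720 — close enough.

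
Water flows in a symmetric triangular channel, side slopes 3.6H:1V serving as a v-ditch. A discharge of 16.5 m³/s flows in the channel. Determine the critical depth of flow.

At critical depth, Q² T / (g A³) = 1, i.e. A³/T = Q²/g = 16.5²/9.81 = 27.75.
At y = 1.47 m: A³/T = 44.48 — over.
At y = 0.915 m: A³/T = 4.156 — short.
At y = 1.34 m: A³/T = 28 — matches.

y_c = 1.34 m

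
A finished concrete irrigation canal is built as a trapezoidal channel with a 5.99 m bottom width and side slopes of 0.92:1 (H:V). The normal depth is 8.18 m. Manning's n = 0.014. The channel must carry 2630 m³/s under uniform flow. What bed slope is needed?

S = 0.018

With bottom width b = 5.99 m and side slope z = 0.92: A = (b + zy)y = (5.99 + 0.92×8.18)×8.18 = 110.6 m²; P = b + 2y√(1+z²) = 5.99 + 2×8.18×1.359 = 28.22 m.
Hydraulic radius R = A/P = 110.6/28.22 = 3.918 m.
From Manning's equation, S = [nQ / (1 A R^(2/3))]² = [0.014 × 2630 / (1 × 110.6 × 3.918^(2/3))]² = 0.018.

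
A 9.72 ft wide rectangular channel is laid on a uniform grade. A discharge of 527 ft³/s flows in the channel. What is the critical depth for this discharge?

y_c = 4.5 ft

For a rectangular channel, critical depth y_c = (q²/g)^(1/3) where q = Q/b = 527/9.72 = 54.22 ft²/s.
So y_c = (54.22²/32.2)^(1/3) = 4.5 ft.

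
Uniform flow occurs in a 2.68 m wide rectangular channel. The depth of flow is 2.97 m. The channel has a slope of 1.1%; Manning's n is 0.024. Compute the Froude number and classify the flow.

subcritical

Flow area A = b·y = 2.68 × 2.97 = 7.96 m². Wetted perimeter P = b + 2y = 2.68 + 2×2.97 = 8.62 m.
Hydraulic radius R = A/P = 7.96/8.62 = 0.9234 m.
V = (1/n) R^(2/3) √S = (1/0.024) × 0.9234^(2/3) × √0.011 = 4.144 m/s. Hydraulic depth D_h = A/T = 7.96/2.68 = 2.97 m.
Froude number Fr = V/√(g·D_h) = 4.144/√(9.81×2.97) = 0.768, which is less than 1, so the flow is subcritical.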